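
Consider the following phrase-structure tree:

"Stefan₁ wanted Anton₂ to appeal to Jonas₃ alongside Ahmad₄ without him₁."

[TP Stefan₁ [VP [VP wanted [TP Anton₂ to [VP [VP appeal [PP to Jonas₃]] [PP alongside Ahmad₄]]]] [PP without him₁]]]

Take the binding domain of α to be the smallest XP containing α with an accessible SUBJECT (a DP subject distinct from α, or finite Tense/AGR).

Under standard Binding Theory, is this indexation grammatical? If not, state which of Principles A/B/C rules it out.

Principle B

The two coindexed NPs are *Stefan₁* and *him₁*.
*him₁* is a pronoun. Its binding domain is the matrix TP, whose subject is Stefan₁.
*Stefan₁* c-commands it within that domain and carries the same index.
The pronoun is locally bound → Principle B violation.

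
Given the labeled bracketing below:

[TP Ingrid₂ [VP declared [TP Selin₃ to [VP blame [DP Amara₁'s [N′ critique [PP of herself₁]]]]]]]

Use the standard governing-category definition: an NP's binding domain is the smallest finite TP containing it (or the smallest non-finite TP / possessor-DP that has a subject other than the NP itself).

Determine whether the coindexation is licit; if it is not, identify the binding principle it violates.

grammatical

The two coindexed NPs are *Amara₁* and *herself₁*.
*herself₁* is an anaphor; its binding domain is the possessed DP, whose subject is Amara₁. *Amara₁* c-commands it within that domain and shares its index, so Principle A is satisfied.
*Amara₁* is an R-expression; *herself₁* does not c-command it, and no other NP shares its index, so Principle C is satisfied.
All principles are respected.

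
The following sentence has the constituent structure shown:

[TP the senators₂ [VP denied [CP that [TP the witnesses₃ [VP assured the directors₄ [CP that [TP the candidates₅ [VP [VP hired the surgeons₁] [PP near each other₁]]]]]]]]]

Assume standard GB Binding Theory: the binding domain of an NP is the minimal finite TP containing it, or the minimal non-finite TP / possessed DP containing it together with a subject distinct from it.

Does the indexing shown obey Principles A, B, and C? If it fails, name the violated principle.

The two coindexed NPs are *the surgeons₁* and *each other₁*.
*each other₁* is an anaphor. Principle A requires it to be bound within its binding domain — the embedded TP, whose subject is the candidates₅.
Within that domain it is c-commanded by *the candidates₅*, which does not share its index.
*the surgeons₁* does not c-command the anaphor at all.
The anaphor is unbound in its domain → Principle A violation.

Principle A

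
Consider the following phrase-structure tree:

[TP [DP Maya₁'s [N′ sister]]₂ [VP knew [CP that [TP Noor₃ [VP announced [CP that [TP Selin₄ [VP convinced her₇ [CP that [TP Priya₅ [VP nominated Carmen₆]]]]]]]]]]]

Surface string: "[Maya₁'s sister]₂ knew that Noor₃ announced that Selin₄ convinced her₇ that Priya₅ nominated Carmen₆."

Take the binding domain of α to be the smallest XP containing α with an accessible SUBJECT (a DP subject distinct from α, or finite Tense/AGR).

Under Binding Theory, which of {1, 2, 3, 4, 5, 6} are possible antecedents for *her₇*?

{1, 2, 3}

*her* is a pronoun, so Principle B applies: it must be free in its binding domain.
Binding domain of *her₇*: the embedded TP, whose subject is Selin₄.
*Maya₁* and the pronoun do not c-command one another → neither Principle B nor Principle C is at stake; coindexation permitted.
*[Maya₁'s sister]₂* c-commands the pronoun but from outside its binding domain, and is not c-commanded by it → coindexation permitted.
*Noor₃* c-commands the pronoun but from outside its binding domain, and is not c-commanded by it → coindexation permitted.
*Selin₄* c-commands the pronoun within its binding domain → coindexation would violate Principle B.
*Priya₅*: the pronoun c-commands this R-expression → coindexation would violate Principle C on *Priya₅*.
*Carmen₆*: the pronoun c-commands this R-expression → coindexation would violate Principle C on *Carmen₆*.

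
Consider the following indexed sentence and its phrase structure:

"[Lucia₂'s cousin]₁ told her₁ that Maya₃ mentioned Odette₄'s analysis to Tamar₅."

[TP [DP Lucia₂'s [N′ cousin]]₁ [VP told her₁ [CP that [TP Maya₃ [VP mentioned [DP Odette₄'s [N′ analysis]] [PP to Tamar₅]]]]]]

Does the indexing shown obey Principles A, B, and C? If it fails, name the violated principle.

Principle B

The two coindexed NPs are *[Lucia₂'s cousin]₁* and *her₁*.
*her₁* is a pronoun. Its binding domain is the matrix TP, whose subject is [Lucia₂'s cousin]₁.
*[Lucia₂'s cousin]₁* c-commands it within that domain and carries the same index.
The pronoun is locally bound → Principle B violation.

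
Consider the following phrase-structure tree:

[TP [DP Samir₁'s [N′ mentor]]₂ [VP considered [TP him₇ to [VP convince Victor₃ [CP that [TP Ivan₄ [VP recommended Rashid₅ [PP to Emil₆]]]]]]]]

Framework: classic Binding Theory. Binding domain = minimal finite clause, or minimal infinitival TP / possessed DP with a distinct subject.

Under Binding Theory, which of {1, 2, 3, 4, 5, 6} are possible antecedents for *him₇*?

*him* is a pronoun, so Principle B applies: it must be free in its binding domain.
Binding domain of *him₇*: the matrix TP, whose subject is [Samir₁'s mentor]₂.
*Samir₁* and the pronoun do not c-command one another → neither Principle B nor Principle C is at stake; coindexation permitted.
*[Samir₁'s mentor]₂* c-commands the pronoun within its binding domain → coindexation would violate Principle B.
*Victor₃*: the pronoun c-commands this R-expression → coindexation would violate Principle C on *Victor₃*.
*Ivan₄*: the pronoun c-commands this R-expression → coindexation would violate Principle C on *Ivan₄*.
*Rashid₅*: the pronoun c-commands this R-expression → coindexation would violate Principle C on *Rashid₅*.
*Emil₆*: the pronoun c-commands this R-expression → coindexation would violate Principle C on *Emil₆*.

{1}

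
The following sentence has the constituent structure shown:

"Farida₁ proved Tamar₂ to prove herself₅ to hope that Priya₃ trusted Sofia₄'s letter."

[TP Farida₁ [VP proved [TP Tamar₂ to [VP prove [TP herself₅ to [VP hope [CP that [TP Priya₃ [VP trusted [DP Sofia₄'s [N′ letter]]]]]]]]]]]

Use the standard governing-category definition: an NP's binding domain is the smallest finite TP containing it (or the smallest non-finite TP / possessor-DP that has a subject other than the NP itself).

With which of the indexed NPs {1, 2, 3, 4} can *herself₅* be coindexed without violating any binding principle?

{2}

*herself* is an anaphor, so Principle A applies: it must be bound in its binding domain.
Binding domain of *herself₅*: the embedded TP, whose subject is Tamar₂.
*Farida₁* c-commands the anaphor but is outside its binding domain → cannot satisfy Principle A.
*Tamar₂* c-commands the anaphor within its binding domain → licit binder.
*Priya₃* does not c-command the anaphor → cannot bind it.
*Sofia₄* does not c-command the anaphor → cannot bind it.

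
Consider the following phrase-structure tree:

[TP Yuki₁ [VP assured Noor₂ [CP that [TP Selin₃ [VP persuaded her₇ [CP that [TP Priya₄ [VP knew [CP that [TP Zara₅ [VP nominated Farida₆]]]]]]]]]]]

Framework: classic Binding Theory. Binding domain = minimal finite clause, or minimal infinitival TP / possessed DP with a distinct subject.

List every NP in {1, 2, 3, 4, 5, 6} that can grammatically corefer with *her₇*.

{1, 2}

*her* is a pronoun, so Principle B applies: it must be free in its binding domain.
Binding domain of *her₇*: the embedded TP, whose subject is Selin₃.
*Yuki₁* c-commands the pronoun but from outside its binding domain, and is not c-commanded by it → coindexation permitted.
*Noor₂* c-commands the pronoun but from outside its binding domain, and is not c-commanded by it → coindexation permitted.
*Selin₃* c-commands the pronoun within its binding domain → coindexation would violate Principle B.
*Priya₄*: the pronoun c-commands this R-expression → coindexation would violate Principle C on *Priya₄*.
*Zara₅*: the pronoun c-commands this R-expression → coindexation would violate Principle C on *Zara₅*.
*Farida₆*: the pronoun c-commands this R-expression → coindexation would violate Principle C on *Farida₆*.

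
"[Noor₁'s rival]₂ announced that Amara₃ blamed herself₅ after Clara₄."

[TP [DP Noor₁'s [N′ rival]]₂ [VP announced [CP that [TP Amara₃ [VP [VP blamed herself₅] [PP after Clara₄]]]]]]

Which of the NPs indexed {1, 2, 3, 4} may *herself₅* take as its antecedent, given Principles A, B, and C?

{3}

*herself* is an anaphor, so Principle A applies: it must be bound in its binding domain.
Binding domain of *herself₅*: the embedded TP, whose subject is Amara₃.
*Noor₁* does not c-command the anaphor → cannot bind it.
*[Noor₁'s rival]₂* c-commands the anaphor but is outside its binding domain → cannot satisfy Principle A.
*Amara₃* c-commands the anaphor within its binding domain → licit binder.
*Clara₄* does not c-command the anaphor → cannot bind it.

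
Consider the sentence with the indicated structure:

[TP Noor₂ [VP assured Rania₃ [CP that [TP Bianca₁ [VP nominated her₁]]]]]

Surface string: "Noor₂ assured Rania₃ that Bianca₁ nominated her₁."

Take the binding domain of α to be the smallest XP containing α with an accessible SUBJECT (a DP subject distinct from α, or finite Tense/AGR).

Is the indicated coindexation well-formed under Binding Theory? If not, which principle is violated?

Principle B

The two coindexed NPs are *Bianca₁* and *her₁*.
*her₁* is a pronoun. Its binding domain is the embedded TP, whose subject is Bianca₁.
*Bianca₁* c-commands it within that domain and carries the same index.
The pronoun is locally bound → Principle B violation.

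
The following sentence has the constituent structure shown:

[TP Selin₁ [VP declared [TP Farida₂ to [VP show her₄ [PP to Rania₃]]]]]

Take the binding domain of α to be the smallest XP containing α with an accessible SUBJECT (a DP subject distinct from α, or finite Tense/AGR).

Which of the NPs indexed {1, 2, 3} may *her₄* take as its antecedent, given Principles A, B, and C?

*her* is a pronoun, so Principle B applies: it must be free in its binding domain.
Binding domain of *her₄*: the embedded TP, whose subject is Farida₂.
*Selin₁* c-commands the pronoun but from outside its binding domain, and is not c-commanded by it → coindexation permitted.
*Farida₂* c-commands the pronoun within its binding domain → coindexation would violate Principle B.
*Rania₃*: the pronoun c-commands this R-expression → coindexation would violate Principle C on *Rania₃*.

{1}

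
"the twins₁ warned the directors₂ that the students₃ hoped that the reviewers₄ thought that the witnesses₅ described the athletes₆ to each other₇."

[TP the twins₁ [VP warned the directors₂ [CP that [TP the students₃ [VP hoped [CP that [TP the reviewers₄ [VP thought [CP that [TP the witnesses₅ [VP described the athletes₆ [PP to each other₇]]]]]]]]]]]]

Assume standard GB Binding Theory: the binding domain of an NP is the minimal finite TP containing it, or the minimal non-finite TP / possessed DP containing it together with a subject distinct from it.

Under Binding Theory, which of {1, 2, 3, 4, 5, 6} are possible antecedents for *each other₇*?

{5, 6}

*each other* is an anaphor, so Principle A applies: it must be bound in its binding domain.
Binding domain of *each other₇*: the embedded TP, whose subject is the witnesses₅.
*the twins₁* c-commands the anaphor but is outside its binding domain → cannot satisfy Principle A.
*the directors₂* c-commands the anaphor but is outside its binding domain → cannot satisfy Principle A.
*the students₃* c-commands the anaphor but is outside its binding domain → cannot satisfy Principle A.
*the reviewers₄* c-commands the anaphor but is outside its binding domain → cannot satisfy Principle A.
*the witnesses₅* c-commands the anaphor within its binding domain → licit binder.
*the athletes₆* c-commands the anaphor within its binding domain → licit binder.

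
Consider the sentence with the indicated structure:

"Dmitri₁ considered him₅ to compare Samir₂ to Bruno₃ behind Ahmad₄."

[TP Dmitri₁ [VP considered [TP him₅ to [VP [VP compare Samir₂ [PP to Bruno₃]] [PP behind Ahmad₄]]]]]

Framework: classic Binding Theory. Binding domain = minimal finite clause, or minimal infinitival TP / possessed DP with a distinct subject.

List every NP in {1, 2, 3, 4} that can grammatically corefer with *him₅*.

*him* is a pronoun, so Principle B applies: it must be free in its binding domain.
Binding domain of *him₅*: the matrix TP, whose subject is Dmitri₁.
*Dmitri₁* c-commands the pronoun within its binding domain → coindexation would violate Principle B.
*Samir₂*: the pronoun c-commands this R-expression → coindexation would violate Principle C on *Samir₂*.
*Bruno₃*: the pronoun c-commands this R-expression → coindexation would violate Principle C on *Bruno₃*.
*Ahmad₄*: the pronoun c-commands this R-expression → coindexation would violate Principle C on *Ahmad₄*.

none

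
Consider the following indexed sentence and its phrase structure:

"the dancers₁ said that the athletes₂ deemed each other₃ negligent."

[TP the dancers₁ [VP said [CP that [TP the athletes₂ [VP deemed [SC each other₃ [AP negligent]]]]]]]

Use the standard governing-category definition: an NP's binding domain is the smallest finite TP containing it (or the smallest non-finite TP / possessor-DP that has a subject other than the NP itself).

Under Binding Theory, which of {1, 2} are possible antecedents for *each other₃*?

*each other* is an anaphor, so Principle A applies: it must be bound in its binding domain.
Binding domain of *each other₃*: the embedded TP, whose subject is the athletes₂.
*the dancers₁* c-commands the anaphor but is outside its binding domain → cannot satisfy Principle A.
*the athletes₂* c-commands the anaphor within its binding domain → licit binder.

{2}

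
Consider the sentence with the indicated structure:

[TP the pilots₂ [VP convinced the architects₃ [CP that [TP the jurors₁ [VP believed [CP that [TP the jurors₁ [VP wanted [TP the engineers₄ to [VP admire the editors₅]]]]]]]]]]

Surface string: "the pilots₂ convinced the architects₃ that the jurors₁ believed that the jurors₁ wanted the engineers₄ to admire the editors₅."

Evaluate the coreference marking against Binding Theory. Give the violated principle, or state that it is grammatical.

The two coindexed NPs are *the jurors₁* (the higher occurrence) and *the jurors₁* (the lower occurrence).
*the jurors₁* (the lower occurrence) is an R-expression. Principle C requires it to be free everywhere.
*the jurors₁* (the higher occurrence) c-commands it and carries the same index.
The R-expression is bound → Principle C violation.

Principle C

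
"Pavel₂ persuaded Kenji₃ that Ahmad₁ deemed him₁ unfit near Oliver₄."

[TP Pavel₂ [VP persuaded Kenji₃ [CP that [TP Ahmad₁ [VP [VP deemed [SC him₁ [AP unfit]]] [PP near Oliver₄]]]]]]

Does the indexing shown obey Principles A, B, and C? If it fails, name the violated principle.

The two coindexed NPs are *Ahmad₁* and *him₁*.
*him₁* is a pronoun. Its binding domain is the embedded TP, whose subject is Ahmad₁.
*Ahmad₁* c-commands it within that domain and carries the same index.
The pronoun is locally bound → Principle B violation.

Principle B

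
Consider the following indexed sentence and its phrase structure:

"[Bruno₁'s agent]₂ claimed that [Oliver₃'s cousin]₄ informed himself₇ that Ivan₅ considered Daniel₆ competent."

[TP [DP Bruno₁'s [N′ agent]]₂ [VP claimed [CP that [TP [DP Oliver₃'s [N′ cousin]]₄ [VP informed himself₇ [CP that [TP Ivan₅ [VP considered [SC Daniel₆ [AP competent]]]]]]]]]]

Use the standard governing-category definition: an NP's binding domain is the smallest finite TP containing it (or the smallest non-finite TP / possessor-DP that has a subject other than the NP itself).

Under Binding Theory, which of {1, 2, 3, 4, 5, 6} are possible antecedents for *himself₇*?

{4}

*himself* is an anaphor, so Principle A applies: it must be bound in its binding domain.
Binding domain of *himself₇*: the embedded TP, whose subject is [Oliver₃'s cousin]₄.
*Bruno₁* does not c-command the anaphor → cannot bind it.
*[Bruno₁'s agent]₂* c-commands the anaphor but is outside its binding domain → cannot satisfy Principle A.
*Oliver₃* does not c-command the anaphor → cannot bind it.
*[Oliver₃'s cousin]₄* c-commands the anaphor within its binding domain → licit binder.
*Ivan₅* does not c-command the anaphor → cannot bind it.
*Daniel₆* does not c-command the anaphor → cannot bind it.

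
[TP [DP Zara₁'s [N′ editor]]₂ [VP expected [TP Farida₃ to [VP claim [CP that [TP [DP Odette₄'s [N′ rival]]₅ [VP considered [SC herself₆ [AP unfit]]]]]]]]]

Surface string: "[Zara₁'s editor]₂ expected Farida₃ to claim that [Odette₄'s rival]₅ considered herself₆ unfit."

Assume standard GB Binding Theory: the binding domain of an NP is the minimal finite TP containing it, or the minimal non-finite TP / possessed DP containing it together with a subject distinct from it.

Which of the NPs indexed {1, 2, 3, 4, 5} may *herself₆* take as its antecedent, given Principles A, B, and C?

*herself* is an anaphor, so Principle A applies: it must be bound in its binding domain.
Binding domain of *herself₆*: the embedded TP, whose subject is [Odette₄'s rival]₅.
*Zara₁* does not c-command the anaphor → cannot bind it.
*[Zara₁'s editor]₂* c-commands the anaphor but is outside its binding domain → cannot satisfy Principle A.
*Farida₃* c-commands the anaphor but is outside its binding domain → cannot satisfy Principle A.
*Odette₄* does not c-command the anaphor → cannot bind it.
*[Odette₄'s rival]₅* c-commands the anaphor within its binding domain → licit binder.

{5}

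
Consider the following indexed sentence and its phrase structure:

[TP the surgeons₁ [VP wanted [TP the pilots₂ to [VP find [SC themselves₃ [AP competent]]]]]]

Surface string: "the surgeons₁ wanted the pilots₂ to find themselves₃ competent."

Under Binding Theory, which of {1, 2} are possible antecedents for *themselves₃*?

*themselves* is an anaphor, so Principle A applies: it must be bound in its binding domain.
Binding domain of *themselves₃*: the embedded TP, whose subject is the pilots₂.
*the surgeons₁* c-commands the anaphor but is outside its binding domain → cannot satisfy Principle A.
*the pilots₂* c-commands the anaphor within its binding domain → licit binder.

{2}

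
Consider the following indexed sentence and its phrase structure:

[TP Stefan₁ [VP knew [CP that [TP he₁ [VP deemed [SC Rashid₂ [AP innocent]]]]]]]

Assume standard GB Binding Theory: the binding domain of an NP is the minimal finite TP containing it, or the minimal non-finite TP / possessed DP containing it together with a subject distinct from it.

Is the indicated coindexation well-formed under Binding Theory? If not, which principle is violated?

grammatical

The two coindexed NPs are *Stefan₁* and *he₁*.
*he₁* is a pronoun; nothing c-commands it within its binding domain (the embedded TP.), so Principle B holds trivially.
*Stefan₁* is an R-expression; *he₁* does not c-command it, and no other NP shares its index, so Principle C is satisfied.
All principles are respected.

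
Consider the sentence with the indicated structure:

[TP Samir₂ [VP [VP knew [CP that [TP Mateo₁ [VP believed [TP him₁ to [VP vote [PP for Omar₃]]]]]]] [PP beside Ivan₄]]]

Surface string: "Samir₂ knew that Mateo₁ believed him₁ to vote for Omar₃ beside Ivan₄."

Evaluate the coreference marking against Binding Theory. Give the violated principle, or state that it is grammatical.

The two coindexed NPs are *Mateo₁* and *him₁*.
*him₁* is a pronoun. Its binding domain is the embedded TP, whose subject is Mateo₁.
*Mateo₁* c-commands it within that domain and carries the same index.
The pronoun is locally bound → Principle B violation.

Principle B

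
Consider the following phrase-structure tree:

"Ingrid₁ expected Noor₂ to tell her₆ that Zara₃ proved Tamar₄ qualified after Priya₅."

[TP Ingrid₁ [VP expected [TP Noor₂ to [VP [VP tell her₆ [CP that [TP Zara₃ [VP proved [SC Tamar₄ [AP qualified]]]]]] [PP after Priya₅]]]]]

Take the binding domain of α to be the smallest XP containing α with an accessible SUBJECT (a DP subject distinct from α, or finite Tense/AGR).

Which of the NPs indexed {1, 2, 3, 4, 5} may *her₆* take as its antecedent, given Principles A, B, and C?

*her* is a pronoun, so Principle B applies: it must be free in its binding domain.
Binding domain of *her₆*: the embedded TP, whose subject is Noor₂.
*Ingrid₁* c-commands the pronoun but from outside its binding domain, and is not c-commanded by it → coindexation permitted.
*Noor₂* c-commands the pronoun within its binding domain → coindexation would violate Principle B.
*Zara₃*: the pronoun c-commands this R-expression → coindexation would violate Principle C on *Zara₃*.
*Tamar₄*: the pronoun c-commands this R-expression → coindexation would violate Principle C on *Tamar₄*.
*Priya₅* and the pronoun do not c-command one another → neither Principle B nor Principle C is at stake; coindexation permitted.

{1, 5}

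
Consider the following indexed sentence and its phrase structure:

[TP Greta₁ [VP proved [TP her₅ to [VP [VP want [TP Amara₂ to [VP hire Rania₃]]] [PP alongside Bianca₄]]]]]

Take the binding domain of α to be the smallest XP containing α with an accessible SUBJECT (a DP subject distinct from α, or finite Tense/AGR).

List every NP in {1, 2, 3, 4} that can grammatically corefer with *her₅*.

none

*her* is a pronoun, so Principle B applies: it must be free in its binding domain.
Binding domain of *her₅*: the matrix TP, whose subject is Greta₁.
*Greta₁* c-commands the pronoun within its binding domain → coindexation would violate Principle B.
*Amara₂*: the pronoun c-commands this R-expression → coindexation would violate Principle C on *Amara₂*.
*Rania₃*: the pronoun c-commands this R-expression → coindexation would violate Principle C on *Rania₃*.
*Bianca₄*: the pronoun c-commands this R-expression → coindexation would violate Principle C on *Bianca₄*.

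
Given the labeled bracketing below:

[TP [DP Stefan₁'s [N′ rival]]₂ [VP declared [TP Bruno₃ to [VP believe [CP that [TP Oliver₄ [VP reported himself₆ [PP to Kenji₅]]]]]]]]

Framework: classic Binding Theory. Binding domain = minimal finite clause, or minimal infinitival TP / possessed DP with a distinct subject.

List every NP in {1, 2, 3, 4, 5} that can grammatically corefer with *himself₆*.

{4}

*himself* is an anaphor, so Principle A applies: it must be bound in its binding domain.
Binding domain of *himself₆*: the embedded TP, whose subject is Oliver₄.
*Stefan₁* does not c-command the anaphor → cannot bind it.
*[Stefan₁'s rival]₂* c-commands the anaphor but is outside its binding domain → cannot satisfy Principle A.
*Bruno₃* c-commands the anaphor but is outside its binding domain → cannot satisfy Principle A.
*Oliver₄* c-commands the anaphor within its binding domain → licit binder.
*Kenji₅* does not c-command the anaphor → cannot bind it.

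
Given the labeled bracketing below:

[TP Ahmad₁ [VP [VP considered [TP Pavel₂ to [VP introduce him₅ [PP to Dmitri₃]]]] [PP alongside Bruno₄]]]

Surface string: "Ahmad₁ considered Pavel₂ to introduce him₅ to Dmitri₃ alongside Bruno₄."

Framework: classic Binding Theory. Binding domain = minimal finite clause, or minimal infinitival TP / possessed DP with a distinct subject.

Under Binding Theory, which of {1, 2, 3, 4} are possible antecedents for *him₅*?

*him* is a pronoun, so Principle B applies: it must be free in its binding domain.
Binding domain of *him₅*: the embedded TP, whose subject is Pavel₂.
*Ahmad₁* c-commands the pronoun but from outside its binding domain, and is not c-commanded by it → coindexation permitted.
*Pavel₂* c-commands the pronoun within its binding domain → coindexation would violate Principle B.
*Dmitri₃*: the pronoun c-commands this R-expression → coindexation would violate Principle C on *Dmitri₃*.
*Bruno₄* and the pronoun do not c-command one another → neither Principle B nor Principle C is at stake; coindexation permitted.

{1, 4}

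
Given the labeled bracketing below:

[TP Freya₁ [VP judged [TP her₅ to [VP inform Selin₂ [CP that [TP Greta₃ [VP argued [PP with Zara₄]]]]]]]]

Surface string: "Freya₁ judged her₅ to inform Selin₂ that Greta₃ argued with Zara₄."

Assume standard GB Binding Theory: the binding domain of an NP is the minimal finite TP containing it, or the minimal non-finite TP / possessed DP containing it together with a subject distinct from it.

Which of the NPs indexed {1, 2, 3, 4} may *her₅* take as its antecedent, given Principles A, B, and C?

*her* is a pronoun, so Principle B applies: it must be free in its binding domain.
Binding domain of *her₅*: the matrix TP, whose subject is Freya₁.
*Freya₁* c-commands the pronoun within its binding domain → coindexation would violate Principle B.
*Selin₂*: the pronoun c-commands this R-expression → coindexation would violate Principle C on *Selin₂*.
*Greta₃*: the pronoun c-commands this R-expression → coindexation would violate Principle C on *Greta₃*.
*Zara₄*: the pronoun c-commands this R-expression → coindexation would violate Principle C on *Zara₄*.

none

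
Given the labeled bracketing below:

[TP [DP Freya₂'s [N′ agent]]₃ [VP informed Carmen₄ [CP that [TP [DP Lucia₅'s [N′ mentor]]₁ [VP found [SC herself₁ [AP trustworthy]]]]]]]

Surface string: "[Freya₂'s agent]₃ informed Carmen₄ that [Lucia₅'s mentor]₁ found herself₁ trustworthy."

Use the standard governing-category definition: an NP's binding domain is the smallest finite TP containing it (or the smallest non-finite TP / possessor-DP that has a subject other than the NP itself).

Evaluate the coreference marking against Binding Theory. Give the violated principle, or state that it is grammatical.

The two coindexed NPs are *[Lucia₅'s mentor]₁* and *herself₁*.
*herself₁* is an anaphor; its binding domain is the embedded TP, whose subject is [Lucia₅'s mentor]₁. *[Lucia₅'s mentor]₁* c-commands it within that domain and shares its index, so Principle A is satisfied.
*[Lucia₅'s mentor]₁* is an R-expression; *herself₁* does not c-command it, and no other NP shares its index, so Principle C is satisfied.
All principles are respected.

grammatical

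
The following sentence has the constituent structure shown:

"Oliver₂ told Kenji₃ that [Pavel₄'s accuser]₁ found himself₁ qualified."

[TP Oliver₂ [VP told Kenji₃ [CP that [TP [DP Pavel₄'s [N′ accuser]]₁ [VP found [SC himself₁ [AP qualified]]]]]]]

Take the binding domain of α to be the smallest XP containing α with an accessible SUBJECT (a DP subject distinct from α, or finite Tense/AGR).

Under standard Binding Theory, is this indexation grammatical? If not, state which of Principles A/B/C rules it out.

The two coindexed NPs are *[Pavel₄'s accuser]₁* and *himself₁*.
*himself₁* is an anaphor; its binding domain is the embedded TP, whose subject is [Pavel₄'s accuser]₁. *[Pavel₄'s accuser]₁* c-commands it within that domain and shares its index, so Principle A is satisfied.
*[Pavel₄'s accuser]₁* is an R-expression; *himself₁* does not c-command it, and no other NP shares its index, so Principle C is satisfied.
All principles are respected.

grammatical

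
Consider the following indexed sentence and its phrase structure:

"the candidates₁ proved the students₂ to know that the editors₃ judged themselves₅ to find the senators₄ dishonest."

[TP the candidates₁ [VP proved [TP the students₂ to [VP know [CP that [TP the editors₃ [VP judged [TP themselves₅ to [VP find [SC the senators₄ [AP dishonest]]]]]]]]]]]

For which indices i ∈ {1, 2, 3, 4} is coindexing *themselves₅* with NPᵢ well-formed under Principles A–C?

{3}

*themselves* is an anaphor, so Principle A applies: it must be bound in its binding domain.
Binding domain of *themselves₅*: the embedded TP, whose subject is the editors₃.
*the candidates₁* c-commands the anaphor but is outside its binding domain → cannot satisfy Principle A.
*the students₂* c-commands the anaphor but is outside its binding domain → cannot satisfy Principle A.
*the editors₃* c-commands the anaphor within its binding domain → licit binder.
*the senators₄* does not c-command the anaphor → cannot bind it.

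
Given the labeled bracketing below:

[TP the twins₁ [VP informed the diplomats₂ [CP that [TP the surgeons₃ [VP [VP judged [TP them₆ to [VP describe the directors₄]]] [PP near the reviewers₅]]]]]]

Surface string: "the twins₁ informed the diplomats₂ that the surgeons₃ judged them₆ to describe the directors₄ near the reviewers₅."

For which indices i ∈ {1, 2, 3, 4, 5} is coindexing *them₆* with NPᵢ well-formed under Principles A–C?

{1, 2, 5}

*them* is a pronoun, so Principle B applies: it must be free in its binding domain.
Binding domain of *them₆*: the embedded TP, whose subject is the surgeons₃.
*the twins₁* c-commands the pronoun but from outside its binding domain, and is not c-commanded by it → coindexation permitted.
*the diplomats₂* c-commands the pronoun but from outside its binding domain, and is not c-commanded by it → coindexation permitted.
*the surgeons₃* c-commands the pronoun within its binding domain → coindexation would violate Principle B.
*the directors₄*: the pronoun c-commands this R-expression → coindexation would violate Principle C on *the directors₄*.
*the reviewers₅* and the pronoun do not c-command one another → neither Principle B nor Principle C is at stake; coindexation permitted.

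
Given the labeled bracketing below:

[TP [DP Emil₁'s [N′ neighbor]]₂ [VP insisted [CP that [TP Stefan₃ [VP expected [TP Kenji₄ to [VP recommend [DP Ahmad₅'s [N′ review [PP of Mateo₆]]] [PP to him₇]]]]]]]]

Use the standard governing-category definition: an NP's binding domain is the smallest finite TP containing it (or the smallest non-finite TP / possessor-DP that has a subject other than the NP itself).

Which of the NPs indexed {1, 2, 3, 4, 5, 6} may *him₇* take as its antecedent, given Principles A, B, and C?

{1, 2, 3, 5, 6}

*him* is a pronoun, so Principle B applies: it must be free in its binding domain.
Binding domain of *him₇*: the embedded TP, whose subject is Kenji₄.
*Emil₁* and the pronoun do not c-command one another → neither Principle B nor Principle C is at stake; coindexation permitted.
*[Emil₁'s neighbor]₂* c-commands the pronoun but from outside its binding domain, and is not c-commanded by it → coindexation permitted.
*Stefan₃* c-commands the pronoun but from outside its binding domain, and is not c-commanded by it → coindexation permitted.
*Kenji₄* c-commands the pronoun within its binding domain → coindexation would violate Principle B.
*Ahmad₅* and the pronoun do not c-command one another → neither Principle B nor Principle C is at stake; coindexation permitted.
*Mateo₆* and the pronoun do not c-command one another → neither Principle B nor Principle C is at stake; coindexation permitted.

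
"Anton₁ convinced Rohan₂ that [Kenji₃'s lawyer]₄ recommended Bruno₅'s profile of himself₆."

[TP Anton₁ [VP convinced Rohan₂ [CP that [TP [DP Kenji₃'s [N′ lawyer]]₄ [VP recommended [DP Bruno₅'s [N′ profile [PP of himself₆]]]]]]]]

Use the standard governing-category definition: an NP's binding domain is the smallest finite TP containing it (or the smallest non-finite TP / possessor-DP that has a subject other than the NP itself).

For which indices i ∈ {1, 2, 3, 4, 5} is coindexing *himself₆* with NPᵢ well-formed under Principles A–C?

{5}

*himself* is an anaphor, so Principle A applies: it must be bound in its binding domain.
Binding domain of *himself₆*: the possessed DP, whose subject is Bruno₅.
*Anton₁* c-commands the anaphor but is outside its binding domain → cannot satisfy Principle A.
*Rohan₂* c-commands the anaphor but is outside its binding domain → cannot satisfy Principle A.
*Kenji₃* does not c-command the anaphor → cannot bind it.
*[Kenji₃'s lawyer]₄* c-commands the anaphor but is outside its binding domain → cannot satisfy Principle A.
*Bruno₅* c-commands the anaphor within its binding domain → licit binder.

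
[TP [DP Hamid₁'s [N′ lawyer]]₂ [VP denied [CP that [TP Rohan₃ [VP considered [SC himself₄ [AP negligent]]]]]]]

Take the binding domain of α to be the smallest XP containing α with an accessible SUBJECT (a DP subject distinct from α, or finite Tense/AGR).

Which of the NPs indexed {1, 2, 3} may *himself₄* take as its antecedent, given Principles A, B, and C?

*himself* is an anaphor, so Principle A applies: it must be bound in its binding domain.
Binding domain of *himself₄*: the embedded TP, whose subject is Rohan₃.
*Hamid₁* does not c-command the anaphor → cannot bind it.
*[Hamid₁'s lawyer]₂* c-commands the anaphor but is outside its binding domain → cannot satisfy Principle A.
*Rohan₃* c-commands the anaphor within its binding domain → licit binder.

{3}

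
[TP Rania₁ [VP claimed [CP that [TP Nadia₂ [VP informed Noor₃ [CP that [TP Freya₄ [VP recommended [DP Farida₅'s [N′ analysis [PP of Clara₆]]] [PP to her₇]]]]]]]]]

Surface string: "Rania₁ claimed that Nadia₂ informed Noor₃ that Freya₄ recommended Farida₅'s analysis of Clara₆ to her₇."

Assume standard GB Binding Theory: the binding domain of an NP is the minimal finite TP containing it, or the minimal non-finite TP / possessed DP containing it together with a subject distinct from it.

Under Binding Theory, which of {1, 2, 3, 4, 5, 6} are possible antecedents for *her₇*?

*her* is a pronoun, so Principle B applies: it must be free in its binding domain.
Binding domain of *her₇*: the embedded TP, whose subject is Freya₄.
*Rania₁* c-commands the pronoun but from outside its binding domain, and is not c-commanded by it → coindexation permitted.
*Nadia₂* c-commands the pronoun but from outside its binding domain, and is not c-commanded by it → coindexation permitted.
*Noor₃* c-commands the pronoun but from outside its binding domain, and is not c-commanded by it → coindexation permitted.
*Freya₄* c-commands the pronoun within its binding domain → coindexation would violate Principle B.
*Farida₅* and the pronoun do not c-command one another → neither Principle B nor Principle C is at stake; coindexation permitted.
*Clara₆* and the pronoun do not c-command one another → neither Principle B nor Principle C is at stake; coindexation permitted.

{1, 2, 3, 5, 6}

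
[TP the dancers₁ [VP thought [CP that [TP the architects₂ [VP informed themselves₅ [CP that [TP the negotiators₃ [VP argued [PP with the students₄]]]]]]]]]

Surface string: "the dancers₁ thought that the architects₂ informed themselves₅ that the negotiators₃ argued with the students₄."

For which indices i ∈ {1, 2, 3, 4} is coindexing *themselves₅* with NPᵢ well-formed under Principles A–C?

*themselves* is an anaphor, so Principle A applies: it must be bound in its binding domain.
Binding domain of *themselves₅*: the embedded TP, whose subject is the architects₂.
*the dancers₁* c-commands the anaphor but is outside its binding domain → cannot satisfy Principle A.
*the architects₂* c-commands the anaphor within its binding domain → licit binder.
*the negotiators₃* does not c-command the anaphor → cannot bind it.
*the students₄* does not c-command the anaphor → cannot bind it.

{2}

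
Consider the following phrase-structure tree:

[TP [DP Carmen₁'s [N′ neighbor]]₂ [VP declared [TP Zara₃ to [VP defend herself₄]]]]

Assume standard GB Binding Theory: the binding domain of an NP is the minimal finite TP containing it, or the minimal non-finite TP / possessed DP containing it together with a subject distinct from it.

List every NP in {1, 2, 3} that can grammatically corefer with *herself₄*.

*herself* is an anaphor, so Principle A applies: it must be bound in its binding domain.
Binding domain of *herself₄*: the embedded TP, whose subject is Zara₃.
*Carmen₁* does not c-command the anaphor → cannot bind it.
*[Carmen₁'s neighbor]₂* c-commands the anaphor but is outside its binding domain → cannot satisfy Principle A.
*Zara₃* c-commands the anaphor within its binding domain → licit binder.

{3}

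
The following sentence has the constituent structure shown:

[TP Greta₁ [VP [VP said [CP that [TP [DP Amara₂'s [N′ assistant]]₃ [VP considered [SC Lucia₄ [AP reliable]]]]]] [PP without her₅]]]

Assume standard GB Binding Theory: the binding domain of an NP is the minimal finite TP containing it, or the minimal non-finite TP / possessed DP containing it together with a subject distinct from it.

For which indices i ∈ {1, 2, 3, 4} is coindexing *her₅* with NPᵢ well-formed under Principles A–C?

{2, 3, 4}

*her* is a pronoun, so Principle B applies: it must be free in its binding domain.
Binding domain of *her₅*: the matrix TP, whose subject is Greta₁.
*Greta₁* c-commands the pronoun within its binding domain → coindexation would violate Principle B.
*Amara₂* and the pronoun do not c-command one another → neither Principle B nor Principle C is at stake; coindexation permitted.
*[Amara₂'s assistant]₃* and the pronoun do not c-command one another → neither Principle B nor Principle C is at stake; coindexation permitted.
*Lucia₄* and the pronoun do not c-command one another → neither Principle B nor Principle C is at stake; coindexation permitted.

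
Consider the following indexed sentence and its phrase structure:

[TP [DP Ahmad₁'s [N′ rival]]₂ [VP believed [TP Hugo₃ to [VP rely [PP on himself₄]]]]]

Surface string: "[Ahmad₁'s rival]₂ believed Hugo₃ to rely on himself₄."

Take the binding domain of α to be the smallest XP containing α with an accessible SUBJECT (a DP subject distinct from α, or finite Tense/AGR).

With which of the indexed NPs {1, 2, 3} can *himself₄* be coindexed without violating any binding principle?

*himself* is an anaphor, so Principle A applies: it must be bound in its binding domain.
Binding domain of *himself₄*: the embedded TP, whose subject is Hugo₃.
*Ahmad₁* does not c-command the anaphor → cannot bind it.
*[Ahmad₁'s rival]₂* c-commands the anaphor but is outside its binding domain → cannot satisfy Principle A.
*Hugo₃* c-commands the anaphor within its binding domain → licit binder.

{3}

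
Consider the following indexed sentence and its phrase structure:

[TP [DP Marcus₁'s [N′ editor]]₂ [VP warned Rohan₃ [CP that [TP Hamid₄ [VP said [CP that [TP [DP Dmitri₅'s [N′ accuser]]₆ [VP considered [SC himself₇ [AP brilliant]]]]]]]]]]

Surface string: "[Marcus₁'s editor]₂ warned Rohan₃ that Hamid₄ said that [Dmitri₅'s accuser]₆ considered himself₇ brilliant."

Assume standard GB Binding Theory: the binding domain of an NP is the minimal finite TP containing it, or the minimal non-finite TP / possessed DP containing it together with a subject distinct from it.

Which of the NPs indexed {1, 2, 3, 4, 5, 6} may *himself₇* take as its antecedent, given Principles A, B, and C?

{6}

*himself* is an anaphor, so Principle A applies: it must be bound in its binding domain.
Binding domain of *himself₇*: the embedded TP, whose subject is [Dmitri₅'s accuser]₆.
*Marcus₁* does not c-command the anaphor → cannot bind it.
*[Marcus₁'s editor]₂* c-commands the anaphor but is outside its binding domain → cannot satisfy Principle A.
*Rohan₃* c-commands the anaphor but is outside its binding domain → cannot satisfy Principle A.
*Hamid₄* c-commands the anaphor but is outside its binding domain → cannot satisfy Principle A.
*Dmitri₅* does not c-command the anaphor → cannot bind it.
*[Dmitri₅'s accuser]₆* c-commands the anaphor within its binding domain → licit binder.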